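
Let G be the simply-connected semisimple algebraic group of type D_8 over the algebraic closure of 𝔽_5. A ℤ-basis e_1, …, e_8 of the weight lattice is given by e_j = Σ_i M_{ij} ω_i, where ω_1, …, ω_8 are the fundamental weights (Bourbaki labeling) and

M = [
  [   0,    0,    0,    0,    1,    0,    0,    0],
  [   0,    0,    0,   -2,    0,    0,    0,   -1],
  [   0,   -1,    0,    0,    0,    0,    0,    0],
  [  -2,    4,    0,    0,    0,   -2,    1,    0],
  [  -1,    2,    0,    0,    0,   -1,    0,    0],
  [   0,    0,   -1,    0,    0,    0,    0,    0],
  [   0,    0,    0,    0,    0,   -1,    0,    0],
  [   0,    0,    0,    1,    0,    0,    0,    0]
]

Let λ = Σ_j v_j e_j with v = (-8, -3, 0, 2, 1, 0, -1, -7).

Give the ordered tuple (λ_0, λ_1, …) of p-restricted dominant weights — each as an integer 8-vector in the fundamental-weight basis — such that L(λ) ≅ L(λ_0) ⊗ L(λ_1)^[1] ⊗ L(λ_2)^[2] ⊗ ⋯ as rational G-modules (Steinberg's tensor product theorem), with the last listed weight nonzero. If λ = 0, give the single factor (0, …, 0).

((1, 3, 3, 3, 2, 0, 0, 2),)

Change of basis e → ω: c = M·v where v = (-8, -3, 0, 2, 1, 0, -1, -7):
  c_1 = (0)·(-8) + (0)·(-3) + (0)·(0) + (0)·(2) + (1)·(1) + (0)·(0) + (0)·(-1) + (0)·(-7) = 1
  c_2 = (0)·(-8) + (0)·(-3) + (0)·(0) + (-2)·(2) + (0)·(1) + (0)·(0) + (0)·(-1) + (-1)·(-7) = 3
  c_3 = (0)·(-8) + (-1)·(-3) + (0)·(0) + (0)·(2) + (0)·(1) + (0)·(0) + (0)·(-1) + (0)·(-7) = 3
  c_4 = (-2)·(-8) + (4)·(-3) + (0)·(0) + (0)·(2) + (0)·(1) + (-2)·(0) + (1)·(-1) + (0)·(-7) = 3
  c_5 = (-1)·(-8) + (2)·(-3) + (0)·(0) + (0)·(2) + (0)·(1) + (-1)·(0) + (0)·(-1) + (0)·(-7) = 2
  c_6 = (0)·(-8) + (0)·(-3) + (-1)·(0) + (0)·(2) + (0)·(1) + (0)·(0) + (0)·(-1) + (0)·(-7) = 0
  c_7 = (0)·(-8) + (0)·(-3) + (0)·(0) + (0)·(2) + (0)·(1) + (-1)·(0) + (0)·(-1) + (0)·(-7) = 0
  c_8 = (0)·(-8) + (0)·(-3) + (0)·(0) + (1)·(2) + (0)·(1) + (0)·(0) + (0)·(-1) + (0)·(-7) = 2
Expand coordinatewise in base 5:
  c_1 = 1 = 1·5^0
  c_2 = 3 = 3·5^0
  c_3 = 3 = 3·5^0
  c_4 = 3 = 3·5^0
  c_5 = 2 = 2·5^0
  c_6 = 0
  c_7 = 0
  c_8 = 2 = 2·5^0
Factor λ_0 = (1, 3, 3, 3, 2, 0, 0, 2)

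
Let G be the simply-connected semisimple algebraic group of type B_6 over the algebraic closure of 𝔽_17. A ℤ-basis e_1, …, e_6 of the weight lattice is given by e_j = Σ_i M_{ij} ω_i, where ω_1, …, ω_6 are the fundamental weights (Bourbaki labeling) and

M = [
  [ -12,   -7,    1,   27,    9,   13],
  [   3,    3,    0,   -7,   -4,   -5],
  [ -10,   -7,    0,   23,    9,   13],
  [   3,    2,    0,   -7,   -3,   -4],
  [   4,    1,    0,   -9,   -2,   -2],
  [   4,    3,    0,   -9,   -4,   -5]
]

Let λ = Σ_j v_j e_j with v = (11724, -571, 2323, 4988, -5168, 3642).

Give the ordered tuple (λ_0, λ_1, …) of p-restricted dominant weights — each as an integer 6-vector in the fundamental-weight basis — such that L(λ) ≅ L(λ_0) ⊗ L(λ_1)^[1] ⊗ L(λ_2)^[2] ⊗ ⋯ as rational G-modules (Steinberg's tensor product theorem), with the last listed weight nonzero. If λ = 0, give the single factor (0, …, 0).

((3, 2, 3, 16, 14, 16), (16, 8, 0, 2, 8, 8), (3, 3, 8, 0, 15, 9))

In the fundamental-weight basis, λ has coordinates c = M·v (v = (11724, -571, 2323, 4988, -5168, 3642)):
  c_1 = -12*11724 + -7*-571 + 1*2323 + 27*4988 + 9*-5168 + 13*3642 = 1142
  c_2 = 3*11724 + 3*-571 + 0*2323 + -7*4988 + -4*-5168 + -5*3642 = 1005
  c_3 = -10*11724 + -7*-571 + 0*2323 + 23*4988 + 9*-5168 + 13*3642 = 2315
  c_4 = 3*11724 + 2*-571 + 0*2323 + -7*4988 + -3*-5168 + -4*3642 = 50
  c_5 = 4*11724 + 1*-571 + 0*2323 + -9*4988 + -2*-5168 + -2*3642 = 4485
  c_6 = 4*11724 + 3*-571 + 0*2323 + -9*4988 + -4*-5168 + -5*3642 = 2753
Expand coordinatewise in base 17:
  c_1 = 1142 = 3·17^0 + 16·17^1 + 3·17^2
  c_2 = 1005 = 2·17^0 + 8·17^1 + 3·17^2
  c_3 = 2315 = 3·17^0 + 0·17^1 + 8·17^2
  c_4 = 50 = 16·17^0 + 2·17^1
  c_5 = 4485 = 14·17^0 + 8·17^1 + 15·17^2
  c_6 = 2753 = 16·17^0 + 8·17^1 + 9·17^2
λ_0 = (3, 2, 3, 16, 14, 16)
λ_1 = (16, 8, 0, 2, 8, 8)
λ_2 = (3, 3, 8, 0, 15, 9)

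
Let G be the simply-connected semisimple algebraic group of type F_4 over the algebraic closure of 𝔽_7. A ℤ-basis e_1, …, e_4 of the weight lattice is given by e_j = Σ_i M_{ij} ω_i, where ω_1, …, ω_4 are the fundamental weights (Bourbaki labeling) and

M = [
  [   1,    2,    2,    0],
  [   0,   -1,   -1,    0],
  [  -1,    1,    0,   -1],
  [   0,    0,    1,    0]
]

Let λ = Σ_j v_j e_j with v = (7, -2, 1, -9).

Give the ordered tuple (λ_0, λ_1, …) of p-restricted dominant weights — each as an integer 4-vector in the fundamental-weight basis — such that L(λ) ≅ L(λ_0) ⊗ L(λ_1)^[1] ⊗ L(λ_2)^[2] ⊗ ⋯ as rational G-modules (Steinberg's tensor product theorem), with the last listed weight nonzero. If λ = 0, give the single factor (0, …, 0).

((5, 1, 0, 1),)

Change of basis e → ω: c = M·v where v = (7, -2, 1, -9):
  c_1 = (1)·(7) + (2)·(-2) + (2)·(1) + (0)·(-9) = 5
  c_2 = (0)·(7) + (-1)·(-2) + (-1)·(1) + (0)·(-9) = 1
  c_3 = (-1)·(7) + (1)·(-2) + (0)·(1) + (-1)·(-9) = 0
  c_4 = (0)·(7) + (0)·(-2) + (1)·(1) + (0)·(-9) = 1
Expand coordinatewise in base 7:
  c_1 = 5 = 5·7^0
  c_2 = 1 = 1·7^0
  c_3 = 0
  c_4 = 1 = 1·7^0
p-restricted factor λ_0 = (5, 1, 0, 1)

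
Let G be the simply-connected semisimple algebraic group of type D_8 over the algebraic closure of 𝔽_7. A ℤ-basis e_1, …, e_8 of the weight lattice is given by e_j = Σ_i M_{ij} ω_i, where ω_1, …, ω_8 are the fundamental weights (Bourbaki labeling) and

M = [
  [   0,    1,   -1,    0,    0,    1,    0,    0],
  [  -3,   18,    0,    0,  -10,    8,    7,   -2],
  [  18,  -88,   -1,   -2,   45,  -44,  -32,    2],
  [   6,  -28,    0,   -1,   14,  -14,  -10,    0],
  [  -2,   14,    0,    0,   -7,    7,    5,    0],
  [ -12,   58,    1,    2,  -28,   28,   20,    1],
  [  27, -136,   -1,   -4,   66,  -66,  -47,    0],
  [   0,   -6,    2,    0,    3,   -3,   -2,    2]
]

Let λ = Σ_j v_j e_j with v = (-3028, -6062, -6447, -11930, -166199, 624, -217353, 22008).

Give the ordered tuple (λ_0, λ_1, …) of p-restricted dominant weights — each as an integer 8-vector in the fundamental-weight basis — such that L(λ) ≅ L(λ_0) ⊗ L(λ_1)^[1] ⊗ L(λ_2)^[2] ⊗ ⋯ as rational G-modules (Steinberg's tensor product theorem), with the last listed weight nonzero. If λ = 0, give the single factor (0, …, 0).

((1, 0, 4, 1, 0, 5, 2, 2), (4, 6, 0, 5, 4, 4, 1, 2), (6, 1, 2, 2, 2, 1, 1, 0), (2, 4, 6, 4, 6, 1, 6, 5))

Change of basis e → ω: c = M·v where v = (-3028, -6062, -6447, -11930, -166199, 624, -217353, 22008):
  c_1 = (0)·(-3028) + (1)·(-6062) + (-1)·(-6447) + (0)·(-11930) + (0)·(-166199) + 1·624 + (0)·(-217353) + 0·22008 = 1009
  c_2 = (-3)·(-3028) + (18)·(-6062) + (0)·(-6447) + (0)·(-11930) + (-10)·(-166199) + 8·624 + (7)·(-217353) + (-2)·(22008) = 1463
  c_3 = (18)·(-3028) + (-88)·(-6062) + (-1)·(-6447) + (-2)·(-11930) + (45)·(-166199) + (-44)·(624) + (-32)·(-217353) + 2·22008 = 2160
  c_4 = (6)·(-3028) + (-28)·(-6062) + (0)·(-6447) + (-1)·(-11930) + (14)·(-166199) + (-14)·(624) + (-10)·(-217353) + 0·22008 = 1506
  c_5 = (-2)·(-3028) + (14)·(-6062) + (0)·(-6447) + (0)·(-11930) + (-7)·(-166199) + 7·624 + (5)·(-217353) + 0·22008 = 2184
  c_6 = (-12)·(-3028) + (58)·(-6062) + (1)·(-6447) + (2)·(-11930) + (-28)·(-166199) + 28·624 + (20)·(-217353) + 1·22008 = 425
  c_7 = (27)·(-3028) + (-136)·(-6062) + (-1)·(-6447) + (-4)·(-11930) + (66)·(-166199) + (-66)·(624) + (-47)·(-217353) + 0·22008 = 2116
  c_8 = (0)·(-3028) + (-6)·(-6062) + (2)·(-6447) + (0)·(-11930) + (3)·(-166199) + (-3)·(624) + (-2)·(-217353) + 2·22008 = 1731
Writing each c_i in base p = 7:
  c_1 = 1009 = 1·7^0 + 4·7^1 + 6·7^2 + 2·7^3
  c_2 = 1463 = 0·7^0 + 6·7^1 + 1·7^2 + 4·7^3
  c_3 = 2160 = 4·7^0 + 0·7^1 + 2·7^2 + 6·7^3
  c_4 = 1506 = 1·7^0 + 5·7^1 + 2·7^2 + 4·7^3
  c_5 = 2184 = 0·7^0 + 4·7^1 + 2·7^2 + 6·7^3
  c_6 = 425 = 5·7^0 + 4·7^1 + 1·7^2 + 1·7^3
  c_7 = 2116 = 2·7^0 + 1·7^1 + 1·7^2 + 6·7^3
  c_8 = 1731 = 2·7^0 + 2·7^1 + 0·7^2 + 5·7^3
λ_0 = (1, 0, 4, 1, 0, 5, 2, 2)
λ_1 = (4, 6, 0, 5, 4, 4, 1, 2)
λ_2 = (6, 1, 2, 2, 2, 1, 1, 0)
λ_3 = (2, 4, 6, 4, 6, 1, 6, 5)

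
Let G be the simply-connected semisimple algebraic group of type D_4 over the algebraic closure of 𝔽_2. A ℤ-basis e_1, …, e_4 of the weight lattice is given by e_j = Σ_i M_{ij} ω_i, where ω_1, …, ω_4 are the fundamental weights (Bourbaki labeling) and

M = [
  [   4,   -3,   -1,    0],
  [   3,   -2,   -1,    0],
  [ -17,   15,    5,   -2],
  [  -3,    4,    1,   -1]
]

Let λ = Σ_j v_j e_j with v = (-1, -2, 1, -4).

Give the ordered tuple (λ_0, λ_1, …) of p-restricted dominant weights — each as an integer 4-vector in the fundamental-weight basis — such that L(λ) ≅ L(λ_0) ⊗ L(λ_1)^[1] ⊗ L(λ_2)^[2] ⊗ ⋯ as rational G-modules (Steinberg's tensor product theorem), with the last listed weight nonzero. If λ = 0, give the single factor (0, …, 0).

Converting to the ω-basis (c_i = row i of M dotted with v = (-1, -2, 1, -4)):
  c_1 = (4)·(-1) + (-3)·(-2) + (-1)·(1) + (0)·(-4) = 1
  c_2 = (3)·(-1) + (-2)·(-2) + (-1)·(1) + (0)·(-4) = 0
  c_3 = (-17)·(-1) + (15)·(-2) + 5·1 + (-2)·(-4) = 0
  c_4 = (-3)·(-1) + (4)·(-2) + 1·1 + (-1)·(-4) = 0
Base-2 expansion of each c_i:
  c_1 = 1 = 1·2^0
  c_2 = 0
  c_3 = 0
  c_4 = 0
λ_0 = (1, 0, 0, 0)

((1, 0, 0, 0),)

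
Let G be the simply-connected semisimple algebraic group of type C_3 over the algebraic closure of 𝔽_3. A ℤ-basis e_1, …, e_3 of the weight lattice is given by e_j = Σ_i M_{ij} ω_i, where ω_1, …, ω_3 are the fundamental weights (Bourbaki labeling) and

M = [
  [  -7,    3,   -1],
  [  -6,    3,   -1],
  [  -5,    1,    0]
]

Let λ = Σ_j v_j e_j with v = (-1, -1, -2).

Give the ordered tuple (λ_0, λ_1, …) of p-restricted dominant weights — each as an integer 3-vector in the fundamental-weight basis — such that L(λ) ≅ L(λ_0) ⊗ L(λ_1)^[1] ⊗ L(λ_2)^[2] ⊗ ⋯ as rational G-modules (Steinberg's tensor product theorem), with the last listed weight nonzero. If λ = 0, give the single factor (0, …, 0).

((0, 2, 1), (2, 1, 1))

Converting to the ω-basis (c_i = row i of M dotted with v = (-1, -1, -2)):
  c_1 = (-7)·(-1) + (3)·(-1) + (-1)·(-2) = 6
  c_2 = (-6)·(-1) + (3)·(-1) + (-1)·(-2) = 5
  c_3 = (-5)·(-1) + (1)·(-1) + (0)·(-2) = 4
Writing each c_i in base p = 3:
  c_1 = 6 = 0·3^0 + 2·3^1
  c_2 = 5 = 2·3^0 + 1·3^1
  c_3 = 4 = 1·3^0 + 1·3^1
λ_0 = (0, 2, 1)
λ_1 = (2, 1, 1)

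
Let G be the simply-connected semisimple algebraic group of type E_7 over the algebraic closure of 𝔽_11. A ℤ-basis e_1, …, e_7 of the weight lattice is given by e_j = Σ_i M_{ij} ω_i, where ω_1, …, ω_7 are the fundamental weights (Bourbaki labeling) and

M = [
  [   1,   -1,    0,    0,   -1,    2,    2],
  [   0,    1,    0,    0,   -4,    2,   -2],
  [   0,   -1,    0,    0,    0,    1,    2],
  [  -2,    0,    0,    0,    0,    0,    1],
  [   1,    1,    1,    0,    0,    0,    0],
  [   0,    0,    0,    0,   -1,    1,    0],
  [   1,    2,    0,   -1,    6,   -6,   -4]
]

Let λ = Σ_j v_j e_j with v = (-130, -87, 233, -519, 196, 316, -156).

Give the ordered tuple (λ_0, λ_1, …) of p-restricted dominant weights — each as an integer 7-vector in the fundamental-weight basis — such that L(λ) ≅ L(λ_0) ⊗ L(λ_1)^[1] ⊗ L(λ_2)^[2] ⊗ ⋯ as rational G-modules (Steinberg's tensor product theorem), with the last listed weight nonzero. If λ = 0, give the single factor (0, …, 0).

((4, 7, 3, 5, 5, 10, 9), (7, 6, 8, 9, 1, 10, 10))

In the fundamental-weight basis, λ has coordinates c = M·v (v = (-130, -87, 233, -519, 196, 316, -156)):
  c_1 = 1*-130 + -1*-87 + 0*233 + 0*-519 + -1*196 + 2*316 + 2*-156 = 81
  c_2 = 0*-130 + 1*-87 + 0*233 + 0*-519 + -4*196 + 2*316 + -2*-156 = 73
  c_3 = 0*-130 + -1*-87 + 0*233 + 0*-519 + 0*196 + 1*316 + 2*-156 = 91
  c_4 = -2*-130 + 0*-87 + 0*233 + 0*-519 + 0*196 + 0*316 + 1*-156 = 104
  c_5 = 1*-130 + 1*-87 + 1*233 + 0*-519 + 0*196 + 0*316 + 0*-156 = 16
  c_6 = 0*-130 + 0*-87 + 0*233 + 0*-519 + -1*196 + 1*316 + 0*-156 = 120
  c_7 = 1*-130 + 2*-87 + 0*233 + -1*-519 + 6*196 + -6*316 + -4*-156 = 119
Base-11 expansion of each c_i:
  c_1 = 81 = 4·11^0 + 7·11^1
  c_2 = 73 = 7·11^0 + 6·11^1
  c_3 = 91 = 3·11^0 + 8·11^1
  c_4 = 104 = 5·11^0 + 9·11^1
  c_5 = 16 = 5·11^0 + 1·11^1
  c_6 = 120 = 10·11^0 + 10·11^1
  c_7 = 119 = 9·11^0 + 10·11^1
Factor λ_0 = (4, 7, 3, 5, 5, 10, 9)
Factor λ_1 = (7, 6, 8, 9, 1, 10, 10)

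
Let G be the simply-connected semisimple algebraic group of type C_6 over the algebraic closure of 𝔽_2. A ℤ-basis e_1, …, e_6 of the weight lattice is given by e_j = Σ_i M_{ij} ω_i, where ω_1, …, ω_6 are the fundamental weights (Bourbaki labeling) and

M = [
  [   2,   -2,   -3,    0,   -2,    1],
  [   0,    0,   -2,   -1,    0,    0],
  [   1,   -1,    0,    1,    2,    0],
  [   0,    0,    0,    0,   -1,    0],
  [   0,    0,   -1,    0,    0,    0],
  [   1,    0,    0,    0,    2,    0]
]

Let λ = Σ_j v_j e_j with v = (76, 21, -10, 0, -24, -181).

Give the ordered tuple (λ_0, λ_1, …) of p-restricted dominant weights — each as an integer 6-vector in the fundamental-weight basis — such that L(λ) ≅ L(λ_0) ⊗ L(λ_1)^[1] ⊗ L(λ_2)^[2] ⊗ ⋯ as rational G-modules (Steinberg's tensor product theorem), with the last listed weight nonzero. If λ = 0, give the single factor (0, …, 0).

((1, 0, 1, 0, 0, 0), (1, 0, 1, 0, 1, 0), (1, 1, 1, 0, 0, 1), (0, 0, 0, 1, 1, 1), (0, 1, 0, 1, 0, 1))

In the fundamental-weight basis, λ has coordinates c = M·v (v = (76, 21, -10, 0, -24, -181)):
  c_1 = (2)·(76) + (-2)·(21) + (-3)·(-10) + (0)·(0) + (-2)·(-24) + (1)·(-181) = 7
  c_2 = (0)·(76) + (0)·(21) + (-2)·(-10) + (-1)·(0) + (0)·(-24) + (0)·(-181) = 20
  c_3 = (1)·(76) + (-1)·(21) + (0)·(-10) + (1)·(0) + (2)·(-24) + (0)·(-181) = 7
  c_4 = (0)·(76) + (0)·(21) + (0)·(-10) + (0)·(0) + (-1)·(-24) + (0)·(-181) = 24
  c_5 = (0)·(76) + (0)·(21) + (-1)·(-10) + (0)·(0) + (0)·(-24) + (0)·(-181) = 10
  c_6 = (1)·(76) + (0)·(21) + (0)·(-10) + (0)·(0) + (2)·(-24) + (0)·(-181) = 28
Expand coordinatewise in base 2:
  c_1 = 7 = 1·2^0 + 1·2^1 + 1·2^2
  c_2 = 20 = 0·2^0 + 0·2^1 + 1·2^2 + 0·2^3 + 1·2^4
  c_3 = 7 = 1·2^0 + 1·2^1 + 1·2^2
  c_4 = 24 = 0·2^0 + 0·2^1 + 0·2^2 + 1·2^3 + 1·2^4
  c_5 = 10 = 0·2^0 + 1·2^1 + 0·2^2 + 1·2^3
  c_6 = 28 = 0·2^0 + 0·2^1 + 1·2^2 + 1·2^3 + 1·2^4
λ_0 = (1, 0, 1, 0, 0, 0)
λ_1 = (1, 0, 1, 0, 1, 0)
λ_2 = (1, 1, 1, 0, 0, 1)
λ_3 = (0, 0, 0, 1, 1, 1)
λ_4 = (0, 1, 0, 1, 0, 1)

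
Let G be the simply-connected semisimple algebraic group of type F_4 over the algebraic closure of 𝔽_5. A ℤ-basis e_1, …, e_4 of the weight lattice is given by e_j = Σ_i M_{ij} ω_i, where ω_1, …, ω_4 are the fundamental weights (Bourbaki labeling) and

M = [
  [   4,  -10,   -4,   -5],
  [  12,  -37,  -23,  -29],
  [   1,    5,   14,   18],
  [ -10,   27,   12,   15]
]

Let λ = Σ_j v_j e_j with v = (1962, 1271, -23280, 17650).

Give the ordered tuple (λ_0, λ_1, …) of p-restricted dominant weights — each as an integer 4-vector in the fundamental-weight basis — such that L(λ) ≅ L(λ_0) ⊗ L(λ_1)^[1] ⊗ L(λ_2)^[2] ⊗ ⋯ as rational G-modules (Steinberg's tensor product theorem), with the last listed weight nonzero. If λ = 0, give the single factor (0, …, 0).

Converting to the ω-basis (c_i = row i of M dotted with v = (1962, 1271, -23280, 17650)):
  c_1 = 4·1962 + (-10)·(1271) + (-4)·(-23280) + (-5)·(17650) = 8
  c_2 = 12·1962 + (-37)·(1271) + (-23)·(-23280) + (-29)·(17650) = 107
  c_3 = 1·1962 + 5·1271 + (14)·(-23280) + 18·17650 = 97
  c_4 = (-10)·(1962) + 27·1271 + (12)·(-23280) + 15·17650 = 87
Writing each c_i in base p = 5:
  c_1 = 8 = 3·5^0 + 1·5^1
  c_2 = 107 = 2·5^0 + 1·5^1 + 4·5^2
  c_3 = 97 = 2·5^0 + 4·5^1 + 3·5^2
  c_4 = 87 = 2·5^0 + 2·5^1 + 3·5^2
λ_0 = (3, 2, 2, 2)
λ_1 = (1, 1, 4, 2)
λ_2 = (0, 4, 3, 3)

((3, 2, 2, 2), (1, 1, 4, 2), (0, 4, 3, 3))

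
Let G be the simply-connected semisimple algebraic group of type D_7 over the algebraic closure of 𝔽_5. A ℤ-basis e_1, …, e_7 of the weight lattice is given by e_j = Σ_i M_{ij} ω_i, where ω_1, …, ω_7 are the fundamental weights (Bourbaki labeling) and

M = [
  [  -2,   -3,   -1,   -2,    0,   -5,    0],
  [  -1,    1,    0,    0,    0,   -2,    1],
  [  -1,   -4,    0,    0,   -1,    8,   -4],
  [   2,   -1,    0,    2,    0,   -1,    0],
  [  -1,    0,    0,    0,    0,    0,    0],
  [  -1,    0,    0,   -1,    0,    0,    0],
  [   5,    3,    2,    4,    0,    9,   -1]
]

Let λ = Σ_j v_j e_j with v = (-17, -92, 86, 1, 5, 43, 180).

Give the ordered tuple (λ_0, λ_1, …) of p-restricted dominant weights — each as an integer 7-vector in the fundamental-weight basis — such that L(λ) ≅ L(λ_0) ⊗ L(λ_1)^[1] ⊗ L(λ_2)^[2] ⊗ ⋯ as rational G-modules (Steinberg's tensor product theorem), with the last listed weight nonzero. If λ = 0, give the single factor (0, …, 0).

((2, 4, 4, 2, 2, 1, 2), (1, 3, 0, 3, 3, 3, 4))

ω-coordinates c = M·v, v = (-17, -92, 86, 1, 5, 43, 180):
  c_1 = (-2)·(-17) + (-3)·(-92) + (-1)·(86) + (-2)·(1) + 0·5 + (-5)·(43) + 0·180 = 7
  c_2 = (-1)·(-17) + (1)·(-92) + 0·86 + 0·1 + 0·5 + (-2)·(43) + 1·180 = 19
  c_3 = (-1)·(-17) + (-4)·(-92) + 0·86 + 0·1 + (-1)·(5) + 8·43 + (-4)·(180) = 4
  c_4 = (2)·(-17) + (-1)·(-92) + 0·86 + 2·1 + 0·5 + (-1)·(43) + 0·180 = 17
  c_5 = (-1)·(-17) + (0)·(-92) + 0·86 + 0·1 + 0·5 + 0·43 + 0·180 = 17
  c_6 = (-1)·(-17) + (0)·(-92) + 0·86 + (-1)·(1) + 0·5 + 0·43 + 0·180 = 16
  c_7 = (5)·(-17) + (3)·(-92) + 2·86 + 4·1 + 0·5 + 9·43 + (-1)·(180) = 22
Expand coordinatewise in base 5:
  c_1 = 7 = 2·5^0 + 1·5^1
  c_2 = 19 = 4·5^0 + 3·5^1
  c_3 = 4 = 4·5^0
  c_4 = 17 = 2·5^0 + 3·5^1
  c_5 = 17 = 2·5^0 + 3·5^1
  c_6 = 16 = 1·5^0 + 3·5^1
  c_7 = 22 = 2·5^0 + 4·5^1
λ_0 = (2, 4, 4, 2, 2, 1, 2)
λ_1 = (1, 3, 0, 3, 3, 3, 4)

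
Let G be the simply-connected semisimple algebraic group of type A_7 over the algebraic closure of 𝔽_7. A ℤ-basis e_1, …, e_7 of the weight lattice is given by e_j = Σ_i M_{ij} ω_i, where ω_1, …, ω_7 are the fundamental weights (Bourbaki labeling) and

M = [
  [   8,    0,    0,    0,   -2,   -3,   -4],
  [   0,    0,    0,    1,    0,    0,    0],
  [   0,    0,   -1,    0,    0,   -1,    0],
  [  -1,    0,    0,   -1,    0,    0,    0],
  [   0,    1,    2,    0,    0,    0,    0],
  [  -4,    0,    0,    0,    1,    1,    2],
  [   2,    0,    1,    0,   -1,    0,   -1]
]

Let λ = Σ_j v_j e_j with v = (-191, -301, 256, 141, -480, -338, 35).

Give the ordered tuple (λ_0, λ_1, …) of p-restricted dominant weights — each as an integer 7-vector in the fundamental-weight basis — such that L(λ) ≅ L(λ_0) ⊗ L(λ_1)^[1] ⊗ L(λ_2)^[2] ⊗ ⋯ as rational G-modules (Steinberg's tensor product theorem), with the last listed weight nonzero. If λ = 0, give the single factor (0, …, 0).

Converting to the ω-basis (c_i = row i of M dotted with v = (-191, -301, 256, 141, -480, -338, 35)):
  c_1 = (8)·(-191) + (0)·(-301) + 0·256 + 0·141 + (-2)·(-480) + (-3)·(-338) + (-4)·(35) = 306
  c_2 = (0)·(-191) + (0)·(-301) + 0·256 + 1·141 + (0)·(-480) + (0)·(-338) + 0·35 = 141
  c_3 = (0)·(-191) + (0)·(-301) + (-1)·(256) + 0·141 + (0)·(-480) + (-1)·(-338) + 0·35 = 82
  c_4 = (-1)·(-191) + (0)·(-301) + 0·256 + (-1)·(141) + (0)·(-480) + (0)·(-338) + 0·35 = 50
  c_5 = (0)·(-191) + (1)·(-301) + 2·256 + 0·141 + (0)·(-480) + (0)·(-338) + 0·35 = 211
  c_6 = (-4)·(-191) + (0)·(-301) + 0·256 + 0·141 + (1)·(-480) + (1)·(-338) + 2·35 = 16
  c_7 = (2)·(-191) + (0)·(-301) + 1·256 + 0·141 + (-1)·(-480) + (0)·(-338) + (-1)·(35) = 319
Base-7 expansion of each c_i:
  c_1 = 306 = 5·7^0 + 1·7^1 + 6·7^2
  c_2 = 141 = 1·7^0 + 6·7^1 + 2·7^2
  c_3 = 82 = 5·7^0 + 4·7^1 + 1·7^2
  c_4 = 50 = 1·7^0 + 0·7^1 + 1·7^2
  c_5 = 211 = 1·7^0 + 2·7^1 + 4·7^2
  c_6 = 16 = 2·7^0 + 2·7^1
  c_7 = 319 = 4·7^0 + 3·7^1 + 6·7^2
Factor λ_0 = (5, 1, 5, 1, 1, 2, 4)
Factor λ_1 = (1, 6, 4, 0, 2, 2, 3)
Factor λ_2 = (6, 2, 1, 1, 4, 0, 6)

((5, 1, 5, 1, 1, 2, 4), (1, 6, 4, 0, 2, 2, 3), (6, 2, 1, 1, 4, 0, 6))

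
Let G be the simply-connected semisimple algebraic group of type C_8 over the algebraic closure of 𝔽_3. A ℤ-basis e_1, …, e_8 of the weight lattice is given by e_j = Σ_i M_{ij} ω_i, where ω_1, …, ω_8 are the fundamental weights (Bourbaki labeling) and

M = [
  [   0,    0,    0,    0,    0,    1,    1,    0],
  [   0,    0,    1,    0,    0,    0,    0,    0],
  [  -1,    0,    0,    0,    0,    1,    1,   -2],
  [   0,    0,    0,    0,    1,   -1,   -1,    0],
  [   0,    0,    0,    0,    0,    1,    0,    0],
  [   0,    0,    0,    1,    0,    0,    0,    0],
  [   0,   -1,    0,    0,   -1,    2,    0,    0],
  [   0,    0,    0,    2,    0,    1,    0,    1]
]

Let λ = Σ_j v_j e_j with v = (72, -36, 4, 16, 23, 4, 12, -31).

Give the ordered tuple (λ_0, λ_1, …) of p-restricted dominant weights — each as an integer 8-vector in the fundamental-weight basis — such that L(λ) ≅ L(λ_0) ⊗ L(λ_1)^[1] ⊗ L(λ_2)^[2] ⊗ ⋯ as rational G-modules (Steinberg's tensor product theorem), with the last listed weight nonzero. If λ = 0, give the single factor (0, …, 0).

ω-coordinates c = M·v, v = (72, -36, 4, 16, 23, 4, 12, -31):
  c_1 = 0*72 + 0*-36 + 0*4 + 0*16 + 0*23 + 1*4 + 1*12 + 0*-31 = 16
  c_2 = 0*72 + 0*-36 + 1*4 + 0*16 + 0*23 + 0*4 + 0*12 + 0*-31 = 4
  c_3 = -1*72 + 0*-36 + 0*4 + 0*16 + 0*23 + 1*4 + 1*12 + -2*-31 = 6
  c_4 = 0*72 + 0*-36 + 0*4 + 0*16 + 1*23 + -1*4 + -1*12 + 0*-31 = 7
  c_5 = 0*72 + 0*-36 + 0*4 + 0*16 + 0*23 + 1*4 + 0*12 + 0*-31 = 4
  c_6 = 0*72 + 0*-36 + 0*4 + 1*16 + 0*23 + 0*4 + 0*12 + 0*-31 = 16
  c_7 = 0*72 + -1*-36 + 0*4 + 0*16 + -1*23 + 2*4 + 0*12 + 0*-31 = 21
  c_8 = 0*72 + 0*-36 + 0*4 + 2*16 + 0*23 + 1*4 + 0*12 + 1*-31 = 5
Writing each c_i in base p = 3:
  c_1 = 16 = 1·3^0 + 2·3^1 + 1·3^2
  c_2 = 4 = 1·3^0 + 1·3^1
  c_3 = 6 = 0·3^0 + 2·3^1
  c_4 = 7 = 1·3^0 + 2·3^1
  c_5 = 4 = 1·3^0 + 1·3^1
  c_6 = 16 = 1·3^0 + 2·3^1 + 1·3^2
  c_7 = 21 = 0·3^0 + 1·3^1 + 2·3^2
  c_8 = 5 = 2·3^0 + 1·3^1
p-restricted factor λ_0 = (1, 1, 0, 1, 1, 1, 0, 2)
p-restricted factor λ_1 = (2, 1, 2, 2, 1, 2, 1, 1)
p-restricted factor λ_2 = (1, 0, 0, 0, 0, 1, 2, 0)

((1, 1, 0, 1, 1, 1, 0, 2), (2, 1, 2, 2, 1, 2, 1, 1), (1, 0, 0, 0, 0, 1, 2, 0))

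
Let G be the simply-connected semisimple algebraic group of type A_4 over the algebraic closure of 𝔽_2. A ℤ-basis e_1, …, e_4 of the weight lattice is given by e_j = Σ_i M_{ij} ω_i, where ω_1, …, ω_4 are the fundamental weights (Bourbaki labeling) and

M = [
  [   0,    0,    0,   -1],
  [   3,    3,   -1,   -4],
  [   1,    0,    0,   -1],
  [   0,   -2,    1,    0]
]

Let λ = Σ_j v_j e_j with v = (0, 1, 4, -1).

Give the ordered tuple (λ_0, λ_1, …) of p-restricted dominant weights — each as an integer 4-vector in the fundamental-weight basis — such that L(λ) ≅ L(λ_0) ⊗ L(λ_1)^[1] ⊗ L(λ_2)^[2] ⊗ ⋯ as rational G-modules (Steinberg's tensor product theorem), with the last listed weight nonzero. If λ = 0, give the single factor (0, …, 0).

((1, 1, 1, 0), (0, 1, 0, 1))

Compute c_i = Σ_j M_{ij} v_j with v = (0, 1, 4, -1):
  c_1 = 0*0 + 0*1 + 0*4 + -1*-1 = 1
  c_2 = 3*0 + 3*1 + -1*4 + -4*-1 = 3
  c_3 = 1*0 + 0*1 + 0*4 + -1*-1 = 1
  c_4 = 0*0 + -2*1 + 1*4 + 0*-1 = 2
Writing each c_i in base p = 2:
  c_1 = 1 = 1·2^0
  c_2 = 3 = 1·2^0 + 1·2^1
  c_3 = 1 = 1·2^0
  c_4 = 2 = 0·2^0 + 1·2^1
p-restricted factor λ_0 = (1, 1, 1, 0)
p-restricted factor λ_1 = (0, 1, 0, 1)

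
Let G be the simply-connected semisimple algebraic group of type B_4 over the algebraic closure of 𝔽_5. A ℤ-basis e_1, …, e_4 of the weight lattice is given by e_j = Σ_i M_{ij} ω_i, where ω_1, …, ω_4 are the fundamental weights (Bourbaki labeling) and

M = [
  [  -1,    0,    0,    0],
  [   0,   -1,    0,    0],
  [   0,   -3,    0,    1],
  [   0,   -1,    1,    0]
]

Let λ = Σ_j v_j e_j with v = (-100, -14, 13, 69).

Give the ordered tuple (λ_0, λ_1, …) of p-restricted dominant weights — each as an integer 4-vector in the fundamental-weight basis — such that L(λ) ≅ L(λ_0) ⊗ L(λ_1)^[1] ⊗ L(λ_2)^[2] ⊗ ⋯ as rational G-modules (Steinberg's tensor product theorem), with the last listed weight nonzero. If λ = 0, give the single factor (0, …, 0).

In the fundamental-weight basis, λ has coordinates c = M·v (v = (-100, -14, 13, 69)):
  c_1 = -1*-100 + 0*-14 + 0*13 + 0*69 = 100
  c_2 = 0*-100 + -1*-14 + 0*13 + 0*69 = 14
  c_3 = 0*-100 + -3*-14 + 0*13 + 1*69 = 111
  c_4 = 0*-100 + -1*-14 + 1*13 + 0*69 = 27
Expand coordinatewise in base 5:
  c_1 = 100 = 0·5^0 + 0·5^1 + 4·5^2
  c_2 = 14 = 4·5^0 + 2·5^1
  c_3 = 111 = 1·5^0 + 2·5^1 + 4·5^2
  c_4 = 27 = 2·5^0 + 0·5^1 + 1·5^2
λ_0 = (0, 4, 1, 2)
λ_1 = (0, 2, 2, 0)
λ_2 = (4, 0, 4, 1)

((0, 4, 1, 2), (0, 2, 2, 0), (4, 0, 4, 1))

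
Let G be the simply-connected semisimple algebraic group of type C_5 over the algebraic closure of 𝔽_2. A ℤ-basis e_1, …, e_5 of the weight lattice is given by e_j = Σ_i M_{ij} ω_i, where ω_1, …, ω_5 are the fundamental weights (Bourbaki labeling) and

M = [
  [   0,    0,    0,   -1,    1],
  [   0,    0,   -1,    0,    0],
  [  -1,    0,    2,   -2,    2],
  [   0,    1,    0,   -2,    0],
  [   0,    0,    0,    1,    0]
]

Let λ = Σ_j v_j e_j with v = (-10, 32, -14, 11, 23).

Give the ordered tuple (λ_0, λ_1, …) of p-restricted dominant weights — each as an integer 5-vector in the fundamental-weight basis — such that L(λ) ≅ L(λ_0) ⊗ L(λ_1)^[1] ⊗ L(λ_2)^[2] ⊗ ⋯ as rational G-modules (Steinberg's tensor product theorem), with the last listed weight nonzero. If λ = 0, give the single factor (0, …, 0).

((0, 0, 0, 0, 1), (0, 1, 1, 1, 1), (1, 1, 1, 0, 0), (1, 1, 0, 1, 1))

Converting to the ω-basis (c_i = row i of M dotted with v = (-10, 32, -14, 11, 23)):
  c_1 = 0*-10 + 0*32 + 0*-14 + -1*11 + 1*23 = 12
  c_2 = 0*-10 + 0*32 + -1*-14 + 0*11 + 0*23 = 14
  c_3 = -1*-10 + 0*32 + 2*-14 + -2*11 + 2*23 = 6
  c_4 = 0*-10 + 1*32 + 0*-14 + -2*11 + 0*23 = 10
  c_5 = 0*-10 + 0*32 + 0*-14 + 1*11 + 0*23 = 11
p = 2; digits c_i = Σ_j d_{ij}·2^j, 0 ≤ d_{ij} < 2:
  c_1 = 12 = 0·2^0 + 0·2^1 + 1·2^2 + 1·2^3
  c_2 = 14 = 0·2^0 + 1·2^1 + 1·2^2 + 1·2^3
  c_3 = 6 = 0·2^0 + 1·2^1 + 1·2^2
  c_4 = 10 = 0·2^0 + 1·2^1 + 0·2^2 + 1·2^3
  c_5 = 11 = 1·2^0 + 1·2^1 + 0·2^2 + 1·2^3
p-restricted factor λ_0 = (0, 0, 0, 0, 1)
p-restricted factor λ_1 = (0, 1, 1, 1, 1)
p-restricted factor λ_2 = (1, 1, 1, 0, 0)
p-restricted factor λ_3 = (1, 1, 0, 1, 1)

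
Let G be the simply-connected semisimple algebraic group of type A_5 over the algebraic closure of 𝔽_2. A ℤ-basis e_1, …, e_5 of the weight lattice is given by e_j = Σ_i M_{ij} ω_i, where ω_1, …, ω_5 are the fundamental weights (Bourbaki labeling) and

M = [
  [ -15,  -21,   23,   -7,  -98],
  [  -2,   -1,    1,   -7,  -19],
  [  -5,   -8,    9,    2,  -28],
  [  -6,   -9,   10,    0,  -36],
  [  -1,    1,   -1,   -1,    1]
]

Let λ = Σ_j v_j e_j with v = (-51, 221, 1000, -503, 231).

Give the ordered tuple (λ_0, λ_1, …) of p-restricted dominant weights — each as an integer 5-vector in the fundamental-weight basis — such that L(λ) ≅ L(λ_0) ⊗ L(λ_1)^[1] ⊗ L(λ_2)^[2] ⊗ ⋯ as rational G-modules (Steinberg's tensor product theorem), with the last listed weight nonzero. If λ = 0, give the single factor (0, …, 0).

Change of basis e → ω: c = M·v where v = (-51, 221, 1000, -503, 231):
  c_1 = -15*-51 + -21*221 + 23*1000 + -7*-503 + -98*231 = 7
  c_2 = -2*-51 + -1*221 + 1*1000 + -7*-503 + -19*231 = 13
  c_3 = -5*-51 + -8*221 + 9*1000 + 2*-503 + -28*231 = 13
  c_4 = -6*-51 + -9*221 + 10*1000 + 0*-503 + -36*231 = 1
  c_5 = -1*-51 + 1*221 + -1*1000 + -1*-503 + 1*231 = 6
Writing each c_i in base p = 2:
  c_1 = 7 = 1·2^0 + 1·2^1 + 1·2^2
  c_2 = 13 = 1·2^0 + 0·2^1 + 1·2^2 + 1·2^3
  c_3 = 13 = 1·2^0 + 0·2^1 + 1·2^2 + 1·2^3
  c_4 = 1 = 1·2^0
  c_5 = 6 = 0·2^0 + 1·2^1 + 1·2^2
Factor λ_0 = (1, 1, 1, 1, 0)
Factor λ_1 = (1, 0, 0, 0, 1)
Factor λ_2 = (1, 1, 1, 0, 1)
Factor λ_3 = (0, 1, 1, 0, 0)

((1, 1, 1, 1, 0), (1, 0, 0, 0, 1), (1, 1, 1, 0, 1), (0, 1, 1, 0, 0))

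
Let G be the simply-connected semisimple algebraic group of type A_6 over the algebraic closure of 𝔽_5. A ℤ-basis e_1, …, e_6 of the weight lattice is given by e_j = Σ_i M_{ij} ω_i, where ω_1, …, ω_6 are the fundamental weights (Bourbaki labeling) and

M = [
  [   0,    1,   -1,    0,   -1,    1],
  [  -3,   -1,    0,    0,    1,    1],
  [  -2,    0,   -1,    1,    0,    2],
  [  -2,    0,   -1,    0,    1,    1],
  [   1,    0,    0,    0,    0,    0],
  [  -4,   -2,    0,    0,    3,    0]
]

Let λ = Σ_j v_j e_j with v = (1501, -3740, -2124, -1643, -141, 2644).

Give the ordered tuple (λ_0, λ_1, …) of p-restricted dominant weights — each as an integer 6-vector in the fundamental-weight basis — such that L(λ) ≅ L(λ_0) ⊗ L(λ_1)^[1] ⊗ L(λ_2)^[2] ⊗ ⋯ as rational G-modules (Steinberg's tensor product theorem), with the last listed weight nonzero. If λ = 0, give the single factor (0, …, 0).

Compute c_i = Σ_j M_{ij} v_j with v = (1501, -3740, -2124, -1643, -141, 2644):
  c_1 = 0·1501 + (1)·(-3740) + (-1)·(-2124) + (0)·(-1643) + (-1)·(-141) + 1·2644 = 1169
  c_2 = (-3)·(1501) + (-1)·(-3740) + (0)·(-2124) + (0)·(-1643) + (1)·(-141) + 1·2644 = 1740
  c_3 = (-2)·(1501) + (0)·(-3740) + (-1)·(-2124) + (1)·(-1643) + (0)·(-141) + 2·2644 = 2767
  c_4 = (-2)·(1501) + (0)·(-3740) + (-1)·(-2124) + (0)·(-1643) + (1)·(-141) + 1·2644 = 1625
  c_5 = 1·1501 + (0)·(-3740) + (0)·(-2124) + (0)·(-1643) + (0)·(-141) + 0·2644 = 1501
  c_6 = (-4)·(1501) + (-2)·(-3740) + (0)·(-2124) + (0)·(-1643) + (3)·(-141) + 0·2644 = 1053
Base-5 expansion of each c_i:
  c_1 = 1169 = 4·5^0 + 3·5^1 + 1·5^2 + 4·5^3 + 1·5^4
  c_2 = 1740 = 0·5^0 + 3·5^1 + 4·5^2 + 3·5^3 + 2·5^4
  c_3 = 2767 = 2·5^0 + 3·5^1 + 0·5^2 + 2·5^3 + 4·5^4
  c_4 = 1625 = 0·5^0 + 0·5^1 + 0·5^2 + 3·5^3 + 2·5^4
  c_5 = 1501 = 1·5^0 + 0·5^1 + 0·5^2 + 2·5^3 + 2·5^4
  c_6 = 1053 = 3·5^0 + 0·5^1 + 2·5^2 + 3·5^3 + 1·5^4
p-restricted factor λ_0 = (4, 0, 2, 0, 1, 3)
p-restricted factor λ_1 = (3, 3, 3, 0, 0, 0)
p-restricted factor λ_2 = (1, 4, 0, 0, 0, 2)
p-restricted factor λ_3 = (4, 3, 2, 3, 2, 3)
p-restricted factor λ_4 = (1, 2, 4, 2, 2, 1)

((4, 0, 2, 0, 1, 3), (3, 3, 3, 0, 0, 0), (1, 4, 0, 0, 0, 2), (4, 3, 2, 3, 2, 3), (1, 2, 4, 2, 2, 1))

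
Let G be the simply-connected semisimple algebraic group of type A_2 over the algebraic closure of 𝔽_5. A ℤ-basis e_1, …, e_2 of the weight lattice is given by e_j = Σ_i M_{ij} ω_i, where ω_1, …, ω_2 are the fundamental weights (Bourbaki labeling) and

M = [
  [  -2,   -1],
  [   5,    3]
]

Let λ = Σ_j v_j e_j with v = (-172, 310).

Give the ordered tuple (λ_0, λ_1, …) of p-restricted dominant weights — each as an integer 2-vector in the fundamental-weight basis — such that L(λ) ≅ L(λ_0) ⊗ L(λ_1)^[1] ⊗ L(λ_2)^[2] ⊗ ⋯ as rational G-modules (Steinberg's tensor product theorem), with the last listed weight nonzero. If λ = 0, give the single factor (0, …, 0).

ω-coordinates c = M·v, v = (-172, 310):
  c_1 = (-2)·(-172) + (-1)·(310) = 34
  c_2 = (5)·(-172) + 3·310 = 70
p = 5; digits c_i = Σ_j d_{ij}·5^j, 0 ≤ d_{ij} < 5:
  c_1 = 34 = 4·5^0 + 1·5^1 + 1·5^2
  c_2 = 70 = 0·5^0 + 4·5^1 + 2·5^2
λ_0 = (4, 0)
λ_1 = (1, 4)
λ_2 = (1, 2)

((4, 0), (1, 4), (1, 2))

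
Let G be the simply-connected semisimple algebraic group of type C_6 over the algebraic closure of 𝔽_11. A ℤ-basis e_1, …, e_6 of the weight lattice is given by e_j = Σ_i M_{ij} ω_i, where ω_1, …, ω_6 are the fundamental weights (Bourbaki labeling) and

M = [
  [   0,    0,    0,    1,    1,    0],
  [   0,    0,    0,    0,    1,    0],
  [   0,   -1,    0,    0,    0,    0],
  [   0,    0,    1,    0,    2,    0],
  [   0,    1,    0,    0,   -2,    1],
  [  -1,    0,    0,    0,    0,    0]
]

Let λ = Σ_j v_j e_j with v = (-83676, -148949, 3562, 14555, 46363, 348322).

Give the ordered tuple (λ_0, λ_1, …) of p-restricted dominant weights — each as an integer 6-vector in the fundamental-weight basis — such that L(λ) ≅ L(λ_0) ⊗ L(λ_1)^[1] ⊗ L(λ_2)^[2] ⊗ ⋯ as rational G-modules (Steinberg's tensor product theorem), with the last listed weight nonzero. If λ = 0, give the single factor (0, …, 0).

((0, 9, 9, 5, 2, 10), (5, 1, 10, 8, 4, 5), (8, 9, 9, 3, 1, 9), (1, 1, 1, 6, 3, 7), (4, 3, 10, 6, 7, 5))

Change of basis e → ω: c = M·v where v = (-83676, -148949, 3562, 14555, 46363, 348322):
  c_1 = (0)·(-83676) + (0)·(-148949) + 0·3562 + 1·14555 + 1·46363 + 0·348322 = 60918
  c_2 = (0)·(-83676) + (0)·(-148949) + 0·3562 + 0·14555 + 1·46363 + 0·348322 = 46363
  c_3 = (0)·(-83676) + (-1)·(-148949) + 0·3562 + 0·14555 + 0·46363 + 0·348322 = 148949
  c_4 = (0)·(-83676) + (0)·(-148949) + 1·3562 + 0·14555 + 2·46363 + 0·348322 = 96288
  c_5 = (0)·(-83676) + (1)·(-148949) + 0·3562 + 0·14555 + (-2)·(46363) + 1·348322 = 106647
  c_6 = (-1)·(-83676) + (0)·(-148949) + 0·3562 + 0·14555 + 0·46363 + 0·348322 = 83676
Base-11 expansion of each c_i:
  c_1 = 60918 = 0·11^0 + 5·11^1 + 8·11^2 + 1·11^3 + 4·11^4
  c_2 = 46363 = 9·11^0 + 1·11^1 + 9·11^2 + 1·11^3 + 3·11^4
  c_3 = 148949 = 9·11^0 + 10·11^1 + 9·11^2 + 1·11^3 + 10·11^4
  c_4 = 96288 = 5·11^0 + 8·11^1 + 3·11^2 + 6·11^3 + 6·11^4
  c_5 = 106647 = 2·11^0 + 4·11^1 + 1·11^2 + 3·11^3 + 7·11^4
  c_6 = 83676 = 10·11^0 + 5·11^1 + 9·11^2 + 7·11^3 + 5·11^4
p-restricted factor λ_0 = (0, 9, 9, 5, 2, 10)
p-restricted factor λ_1 = (5, 1, 10, 8, 4, 5)
p-restricted factor λ_2 = (8, 9, 9, 3, 1, 9)
p-restricted factor λ_3 = (1, 1, 1, 6, 3, 7)
p-restricted factor λ_4 = (4, 3, 10, 6, 7, 5)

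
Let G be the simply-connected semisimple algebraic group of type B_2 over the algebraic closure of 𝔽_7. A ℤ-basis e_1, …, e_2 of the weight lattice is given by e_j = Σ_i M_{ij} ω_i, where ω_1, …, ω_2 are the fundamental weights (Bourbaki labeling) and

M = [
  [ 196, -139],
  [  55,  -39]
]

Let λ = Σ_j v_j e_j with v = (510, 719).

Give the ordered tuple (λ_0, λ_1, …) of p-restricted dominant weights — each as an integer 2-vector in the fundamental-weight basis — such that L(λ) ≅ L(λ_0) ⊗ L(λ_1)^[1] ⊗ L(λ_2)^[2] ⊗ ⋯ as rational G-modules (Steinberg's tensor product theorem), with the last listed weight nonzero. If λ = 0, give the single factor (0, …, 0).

Converting to the ω-basis (c_i = row i of M dotted with v = (510, 719)):
  c_1 = (196)·(510) + (-139)·(719) = 19
  c_2 = (55)·(510) + (-39)·(719) = 9
p = 7; digits c_i = Σ_j d_{ij}·7^j, 0 ≤ d_{ij} < 7:
  c_1 = 19 = 5·7^0 + 2·7^1
  c_2 = 9 = 2·7^0 + 1·7^1
λ_0 = (5, 2)
λ_1 = (2, 1)

((5, 2), (2, 1))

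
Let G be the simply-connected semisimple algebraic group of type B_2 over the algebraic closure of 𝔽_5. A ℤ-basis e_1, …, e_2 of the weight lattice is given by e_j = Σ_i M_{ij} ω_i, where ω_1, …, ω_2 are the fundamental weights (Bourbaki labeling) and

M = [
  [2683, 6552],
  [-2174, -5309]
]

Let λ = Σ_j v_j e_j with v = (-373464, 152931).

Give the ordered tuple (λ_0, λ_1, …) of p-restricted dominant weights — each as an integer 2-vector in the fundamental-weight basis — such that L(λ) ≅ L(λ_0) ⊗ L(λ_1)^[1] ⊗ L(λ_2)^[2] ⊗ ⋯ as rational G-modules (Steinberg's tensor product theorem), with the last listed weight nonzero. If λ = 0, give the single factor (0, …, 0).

Change of basis e → ω: c = M·v where v = (-373464, 152931):
  c_1 = (2683)·(-373464) + (6552)·(152931) = 0
  c_2 = (-2174)·(-373464) + (-5309)·(152931) = 57
Base-5 expansion of each c_i:
  c_1 = 0
  c_2 = 57 = 2·5^0 + 1·5^1 + 2·5^2
p-restricted factor λ_0 = (0, 2)
p-restricted factor λ_1 = (0, 1)
p-restricted factor λ_2 = (0, 2)

((0, 2), (0, 1), (0, 2))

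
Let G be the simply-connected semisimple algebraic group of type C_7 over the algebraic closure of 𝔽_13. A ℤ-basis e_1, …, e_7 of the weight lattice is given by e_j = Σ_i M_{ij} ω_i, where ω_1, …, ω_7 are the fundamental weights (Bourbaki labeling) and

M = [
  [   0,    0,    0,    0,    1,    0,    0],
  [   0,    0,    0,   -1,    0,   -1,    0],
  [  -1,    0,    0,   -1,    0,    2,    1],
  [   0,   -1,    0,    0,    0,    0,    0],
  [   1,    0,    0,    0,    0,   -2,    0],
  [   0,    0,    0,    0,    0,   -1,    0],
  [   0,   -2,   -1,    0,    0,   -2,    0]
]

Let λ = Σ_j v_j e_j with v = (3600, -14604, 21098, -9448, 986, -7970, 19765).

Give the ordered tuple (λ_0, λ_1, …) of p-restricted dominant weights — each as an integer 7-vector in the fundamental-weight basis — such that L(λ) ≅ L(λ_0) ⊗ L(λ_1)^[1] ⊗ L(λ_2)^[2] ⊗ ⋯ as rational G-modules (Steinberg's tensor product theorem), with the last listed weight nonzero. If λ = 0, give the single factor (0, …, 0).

((11, 11, 1, 5, 1, 1, 0), (10, 0, 3, 5, 8, 2, 4), (5, 12, 5, 8, 11, 8, 12), (0, 7, 4, 6, 8, 3, 10))

Compute c_i = Σ_j M_{ij} v_j with v = (3600, -14604, 21098, -9448, 986, -7970, 19765):
  c_1 = 0*3600 + 0*-14604 + 0*21098 + 0*-9448 + 1*986 + 0*-7970 + 0*19765 = 986
  c_2 = 0*3600 + 0*-14604 + 0*21098 + -1*-9448 + 0*986 + -1*-7970 + 0*19765 = 17418
  c_3 = -1*3600 + 0*-14604 + 0*21098 + -1*-9448 + 0*986 + 2*-7970 + 1*19765 = 9673
  c_4 = 0*3600 + -1*-14604 + 0*21098 + 0*-9448 + 0*986 + 0*-7970 + 0*19765 = 14604
  c_5 = 1*3600 + 0*-14604 + 0*21098 + 0*-9448 + 0*986 + -2*-7970 + 0*19765 = 19540
  c_6 = 0*3600 + 0*-14604 + 0*21098 + 0*-9448 + 0*986 + -1*-7970 + 0*19765 = 7970
  c_7 = 0*3600 + -2*-14604 + -1*21098 + 0*-9448 + 0*986 + -2*-7970 + 0*19765 = 24050
Writing each c_i in base p = 13:
  c_1 = 986 = 11·13^0 + 10·13^1 + 5·13^2
  c_2 = 17418 = 11·13^0 + 0·13^1 + 12·13^2 + 7·13^3
  c_3 = 9673 = 1·13^0 + 3·13^1 + 5·13^2 + 4·13^3
  c_4 = 14604 = 5·13^0 + 5·13^1 + 8·13^2 + 6·13^3
  c_5 = 19540 = 1·13^0 + 8·13^1 + 11·13^2 + 8·13^3
  c_6 = 7970 = 1·13^0 + 2·13^1 + 8·13^2 + 3·13^3
  c_7 = 24050 = 0·13^0 + 4·13^1 + 12·13^2 + 10·13^3
λ_0 = (11, 11, 1, 5, 1, 1, 0)
λ_1 = (10, 0, 3, 5, 8, 2, 4)
λ_2 = (5, 12, 5, 8, 11, 8, 12)
λ_3 = (0, 7, 4, 6, 8, 3, 10)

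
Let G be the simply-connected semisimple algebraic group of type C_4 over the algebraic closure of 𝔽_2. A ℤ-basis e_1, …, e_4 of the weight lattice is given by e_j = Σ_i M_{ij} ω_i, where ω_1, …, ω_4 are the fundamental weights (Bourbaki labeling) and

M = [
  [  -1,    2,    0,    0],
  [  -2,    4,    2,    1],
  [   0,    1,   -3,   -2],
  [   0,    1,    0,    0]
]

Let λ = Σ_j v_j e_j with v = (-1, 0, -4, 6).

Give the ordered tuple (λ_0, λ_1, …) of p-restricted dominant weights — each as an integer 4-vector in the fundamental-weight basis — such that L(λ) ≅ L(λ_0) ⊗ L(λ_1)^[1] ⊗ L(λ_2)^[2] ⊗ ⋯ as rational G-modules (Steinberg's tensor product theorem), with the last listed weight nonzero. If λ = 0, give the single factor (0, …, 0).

Converting to the ω-basis (c_i = row i of M dotted with v = (-1, 0, -4, 6)):
  c_1 = (-1)·(-1) + (2)·(0) + (0)·(-4) + (0)·(6) = 1
  c_2 = (-2)·(-1) + (4)·(0) + (2)·(-4) + (1)·(6) = 0
  c_3 = (0)·(-1) + (1)·(0) + (-3)·(-4) + (-2)·(6) = 0
  c_4 = (0)·(-1) + (1)·(0) + (0)·(-4) + (0)·(6) = 0
p = 2; digits c_i = Σ_j d_{ij}·2^j, 0 ≤ d_{ij} < 2:
  c_1 = 1 = 1·2^0
  c_2 = 0
  c_3 = 0
  c_4 = 0
p-restricted factor λ_0 = (1, 0, 0, 0)

((1, 0, 0, 0),)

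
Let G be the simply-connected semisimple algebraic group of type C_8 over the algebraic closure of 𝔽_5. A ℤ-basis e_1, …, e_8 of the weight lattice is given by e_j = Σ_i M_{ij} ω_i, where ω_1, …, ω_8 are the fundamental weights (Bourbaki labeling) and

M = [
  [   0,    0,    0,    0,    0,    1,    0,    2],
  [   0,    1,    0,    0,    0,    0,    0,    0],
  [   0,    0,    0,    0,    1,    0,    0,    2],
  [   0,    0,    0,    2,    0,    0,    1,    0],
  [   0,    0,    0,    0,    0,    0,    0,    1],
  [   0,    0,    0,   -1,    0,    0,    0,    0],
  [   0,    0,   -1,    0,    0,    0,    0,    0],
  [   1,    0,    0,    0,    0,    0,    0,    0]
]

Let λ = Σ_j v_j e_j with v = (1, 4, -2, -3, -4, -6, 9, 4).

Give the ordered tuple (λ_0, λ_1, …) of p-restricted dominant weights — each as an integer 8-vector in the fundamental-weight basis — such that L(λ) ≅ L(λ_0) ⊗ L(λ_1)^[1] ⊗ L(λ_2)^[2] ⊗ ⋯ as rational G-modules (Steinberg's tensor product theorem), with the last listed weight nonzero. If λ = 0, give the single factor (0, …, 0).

Change of basis e → ω: c = M·v where v = (1, 4, -2, -3, -4, -6, 9, 4):
  c_1 = (0)·(1) + (0)·(4) + (0)·(-2) + (0)·(-3) + (0)·(-4) + (1)·(-6) + (0)·(9) + (2)·(4) = 2
  c_2 = (0)·(1) + (1)·(4) + (0)·(-2) + (0)·(-3) + (0)·(-4) + (0)·(-6) + (0)·(9) + (0)·(4) = 4
  c_3 = (0)·(1) + (0)·(4) + (0)·(-2) + (0)·(-3) + (1)·(-4) + (0)·(-6) + (0)·(9) + (2)·(4) = 4
  c_4 = (0)·(1) + (0)·(4) + (0)·(-2) + (2)·(-3) + (0)·(-4) + (0)·(-6) + (1)·(9) + (0)·(4) = 3
  c_5 = (0)·(1) + (0)·(4) + (0)·(-2) + (0)·(-3) + (0)·(-4) + (0)·(-6) + (0)·(9) + (1)·(4) = 4
  c_6 = (0)·(1) + (0)·(4) + (0)·(-2) + (-1)·(-3) + (0)·(-4) + (0)·(-6) + (0)·(9) + (0)·(4) = 3
  c_7 = (0)·(1) + (0)·(4) + (-1)·(-2) + (0)·(-3) + (0)·(-4) + (0)·(-6) + (0)·(9) + (0)·(4) = 2
  c_8 = (1)·(1) + (0)·(4) + (0)·(-2) + (0)·(-3) + (0)·(-4) + (0)·(-6) + (0)·(9) + (0)·(4) = 1
p = 5; digits c_i = Σ_j d_{ij}·5^j, 0 ≤ d_{ij} < 5:
  c_1 = 2 = 2·5^0
  c_2 = 4 = 4·5^0
  c_3 = 4 = 4·5^0
  c_4 = 3 = 3·5^0
  c_5 = 4 = 4·5^0
  c_6 = 3 = 3·5^0
  c_7 = 2 = 2·5^0
  c_8 = 1 = 1·5^0
Factor λ_0 = (2, 4, 4, 3, 4, 3, 2, 1)

((2, 4, 4, 3, 4, 3, 2, 1),)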